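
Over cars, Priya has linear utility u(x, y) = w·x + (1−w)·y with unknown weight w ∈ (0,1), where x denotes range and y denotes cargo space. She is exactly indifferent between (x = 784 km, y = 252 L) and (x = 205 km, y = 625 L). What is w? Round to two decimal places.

u(784,252) = u(205,625) means w·784 + (1−w)·252 = w·205 + (1−w)·625.
Rearranging, 579·w − 373·(1−w) = 0.
The marginal rate of substitution is 373/579, so w = 373/(579+373) = 0.39.

w = 0.39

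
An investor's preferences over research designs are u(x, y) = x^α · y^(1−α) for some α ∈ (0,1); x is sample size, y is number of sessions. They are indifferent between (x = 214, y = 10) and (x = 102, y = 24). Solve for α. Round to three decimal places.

α ≈ 0.542

The Cobb–Douglas utilities coincide, so 214^α·10^(1−α) = 102^α·24^(1−α).
Rearrange to (214/102)^α = (24/10)^(1−α) and take logs: α·0.741003 = (1−α)·0.875469.
With A = 0.741003 and B = 0.875469: α·A = (1−α)·B, so α = B/(A+B) = 0.875469/1.616472 ≈ 0.542.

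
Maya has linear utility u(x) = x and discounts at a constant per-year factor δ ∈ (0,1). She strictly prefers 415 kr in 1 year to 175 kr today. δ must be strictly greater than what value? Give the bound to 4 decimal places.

δ > 0.4217

Under u(x) = x this choice says 175 < δ·415.
So δ > 175/415 = 0.42169.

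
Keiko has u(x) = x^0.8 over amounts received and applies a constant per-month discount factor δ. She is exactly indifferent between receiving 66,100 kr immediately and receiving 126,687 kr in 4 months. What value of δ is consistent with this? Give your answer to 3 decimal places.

The payoff in 4 months is discounted by δ^4, so u(66100) = δ^4·u(126687) and δ^4 = u(66100)/u(126687).
Since u(x) = x^0.8, δ^4 = (66100/126687)^0.8 = 0.52176^0.8 = 0.59426.
Hence δ = (0.59426)^(1/4) = 0.87800.

δ ≈ 0.878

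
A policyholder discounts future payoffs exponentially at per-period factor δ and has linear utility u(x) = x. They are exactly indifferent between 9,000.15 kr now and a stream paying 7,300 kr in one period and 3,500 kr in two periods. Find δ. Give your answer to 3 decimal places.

δ ≈ 0.870

The stream is worth 7300δ + 3500δ² today, so 7300δ + 3500δ² = 9000.15.
Rearranged: 3500δ² + 7300δ − 9000.15 = 0.
By the quadratic formula (taking the positive root), δ = (−7300 + √179292100.00) / 7000 ≈ 0.870.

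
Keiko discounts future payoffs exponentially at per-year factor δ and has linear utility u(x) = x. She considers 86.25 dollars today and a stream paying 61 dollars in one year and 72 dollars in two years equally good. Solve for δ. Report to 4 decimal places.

δ ≈ 0.7500

The stream is worth 61δ + 72δ² today, so 61δ + 72δ² = 86.25.
So 72δ² + 61δ − 86.25 = 0.
The positive root is δ = [−61 + √(61² + 4·72·86.25)] / (2·72) = (−61 + 169.000)/144 ≈ 0.7500.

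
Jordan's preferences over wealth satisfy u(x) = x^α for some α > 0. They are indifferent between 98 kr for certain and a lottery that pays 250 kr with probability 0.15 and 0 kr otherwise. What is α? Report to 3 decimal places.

α ≈ 2.026

The lottery's expected utility is 0.15·u(250) + 0.85·u(0) = 0.15·250^α (since u(0) = 0 for α > 0).
Indifference: 98^α = 0.15·250^α, so (98/250)^α = 0.15.
α = ln(0.15) / ln(98/250) = -1.897120/-0.936493 ≈ 2.026.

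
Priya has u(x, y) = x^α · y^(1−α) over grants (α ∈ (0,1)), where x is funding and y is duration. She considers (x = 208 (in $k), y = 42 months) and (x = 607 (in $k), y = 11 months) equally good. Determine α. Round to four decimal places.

α ≈ 0.5557

Set the two utilities equal: 208^α·42^(1−α) = 607^α·11^(1−α).
(208/607)^α = (11/42)^(1−α); take logs: α·ln(208/607) = (1−α)·ln(11/42), i.e. α·-1.0709907 = (1−α)·-1.3397743.
So α/(1−α) = (-1.3397743)/(-1.0709907) = 1.2509673, and α = 1.2509673/2.2509673 ≈ 0.5557.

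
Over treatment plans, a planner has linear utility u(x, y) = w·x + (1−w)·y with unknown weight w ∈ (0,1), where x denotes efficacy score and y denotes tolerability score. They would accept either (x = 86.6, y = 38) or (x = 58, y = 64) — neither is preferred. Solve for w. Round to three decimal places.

w = 0.476

Equating utilities: w·86.6 + (1−w)·38 = w·58 + (1−w)·64.
Collecting terms: w·28.6 = (1−w)·26.
The marginal rate of substitution is 26/28.6, so w = 26/(28.6+26) = 0.476.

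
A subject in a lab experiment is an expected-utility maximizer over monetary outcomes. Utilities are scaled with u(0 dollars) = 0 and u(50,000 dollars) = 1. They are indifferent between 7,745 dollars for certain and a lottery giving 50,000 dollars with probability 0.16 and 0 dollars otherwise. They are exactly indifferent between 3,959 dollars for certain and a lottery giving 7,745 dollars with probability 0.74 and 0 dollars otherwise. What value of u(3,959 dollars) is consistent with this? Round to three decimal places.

0.118

From the first indifference, u(7,745 dollars) = 0.16·u(50,000 dollars) + 0.84·u(0 dollars) = 0.16·1 + 0.84·0 = 0.16.
The second indifference gives u(3,959 dollars) = 0.74·u(7,745 dollars) + 0.26·u(0 dollars) = 0.74·0.16 + 0.26·0.00 = 0.1184.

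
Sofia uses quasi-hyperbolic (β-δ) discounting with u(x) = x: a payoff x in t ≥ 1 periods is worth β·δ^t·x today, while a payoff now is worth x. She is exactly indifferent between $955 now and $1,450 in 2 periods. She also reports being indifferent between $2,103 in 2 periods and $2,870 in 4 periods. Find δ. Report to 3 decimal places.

δ ≈ 0.856

The second indifference involves only future payoffs, so β cancels: β·δ^2·2103 = β·δ^4·2870, giving δ^2 = 2103/2870 = 0.73275, so δ = 0.85601.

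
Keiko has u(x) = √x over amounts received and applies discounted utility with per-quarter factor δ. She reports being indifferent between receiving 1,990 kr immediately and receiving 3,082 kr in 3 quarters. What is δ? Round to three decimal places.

Equating discounted utilities: u(1990) = δ^3·u(3082) ⇒ δ^3 = u(1990)/u(3082).
Since u(x) = √x, δ^3 = √(1990/3082) = 0.80355.
So δ = 0.80355^(1/3) ≈ 0.930.

δ ≈ 0.930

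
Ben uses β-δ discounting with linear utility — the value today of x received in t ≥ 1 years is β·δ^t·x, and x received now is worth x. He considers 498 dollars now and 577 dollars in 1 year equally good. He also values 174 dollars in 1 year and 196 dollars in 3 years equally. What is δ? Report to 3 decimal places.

δ ≈ 0.942

From the later pair, β·δ^1·174 = β·δ^3·196; dividing through, δ^2 = 174/196 = 0.88776, so δ = 0.94221.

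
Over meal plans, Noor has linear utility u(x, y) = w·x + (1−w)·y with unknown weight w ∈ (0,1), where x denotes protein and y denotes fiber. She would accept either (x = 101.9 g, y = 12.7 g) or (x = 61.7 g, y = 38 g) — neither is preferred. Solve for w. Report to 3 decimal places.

w = 0.386

Equating utilities: w·101.9 + (1−w)·12.7 = w·61.7 + (1−w)·38.
Rearranging, 40.2·w − 25.3·(1−w) = 0.
Hence w = 25.3/(40.2+25.3) = 25.3/65.5 = 0.386.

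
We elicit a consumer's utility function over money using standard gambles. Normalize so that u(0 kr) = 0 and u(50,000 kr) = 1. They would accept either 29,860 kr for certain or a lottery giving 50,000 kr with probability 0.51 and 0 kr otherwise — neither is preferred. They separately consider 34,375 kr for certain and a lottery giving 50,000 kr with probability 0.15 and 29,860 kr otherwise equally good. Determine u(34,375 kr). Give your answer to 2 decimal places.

First, u(29,860 kr) = 0.51·u(50,000 kr) + 0.49·u(0 kr) = 0.51.
Chaining: u(34,375 kr) = 0.15·1.00 + 0.85·0.51 = 0.5835.

0.58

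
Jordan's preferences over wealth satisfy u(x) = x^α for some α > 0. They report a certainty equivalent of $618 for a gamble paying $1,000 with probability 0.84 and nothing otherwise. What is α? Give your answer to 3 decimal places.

The lottery's expected utility is 0.84·u(1000) + 0.16·u(0) = 0.84·1000^α (since u(0) = 0 for α > 0).
Setting u(618) equal to that: 618^α = 0.84·1000^α ⇒ (618/1000)^α = 0.84.
α = ln(0.84) / ln(618/1000) = -0.174353/-0.481267 ≈ 0.362.

α ≈ 0.362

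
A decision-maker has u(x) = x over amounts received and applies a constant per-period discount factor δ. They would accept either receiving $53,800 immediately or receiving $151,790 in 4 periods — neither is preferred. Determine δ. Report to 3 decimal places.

The payoff in 4 periods is discounted by δ^4, so u(53800) = δ^4·u(151790) and δ^4 = u(53800)/u(151790).
With u(x) = x: δ^4 = 53800/151790 = 0.35444.
Hence δ = (0.35444)^(1/4) = 0.77159.

δ ≈ 0.772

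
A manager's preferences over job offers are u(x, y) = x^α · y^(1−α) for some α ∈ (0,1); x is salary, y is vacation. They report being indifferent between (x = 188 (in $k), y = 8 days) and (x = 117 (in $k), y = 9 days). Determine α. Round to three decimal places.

α ≈ 0.199

Set the two utilities equal: 188^α·8^(1−α) = 117^α·9^(1−α).
Taking logs: α·ln 188 + (1−α)·ln 8 = α·ln 117 + (1−α)·ln 9, i.e. α·0.474268 = (1−α)·0.117783.
Thus α·(0.592051) = 0.117783, so α = 0.117783/0.592051 ≈ 0.199.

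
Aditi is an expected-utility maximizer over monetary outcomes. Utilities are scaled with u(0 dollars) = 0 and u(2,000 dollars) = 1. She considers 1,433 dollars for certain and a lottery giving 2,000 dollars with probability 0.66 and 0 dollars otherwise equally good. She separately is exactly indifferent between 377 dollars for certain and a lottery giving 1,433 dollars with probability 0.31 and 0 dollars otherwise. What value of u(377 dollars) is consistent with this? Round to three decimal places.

0.205

The first gamble pins u(1,433 dollars): it must equal 0.66·1 + 0.34·0 = 0.66.
Then u(377 dollars) = 0.31·u(1,433 dollars) + 0.69·u(0 dollars) = 0.31·0.66 + 0.69·0.00 = 0.2046.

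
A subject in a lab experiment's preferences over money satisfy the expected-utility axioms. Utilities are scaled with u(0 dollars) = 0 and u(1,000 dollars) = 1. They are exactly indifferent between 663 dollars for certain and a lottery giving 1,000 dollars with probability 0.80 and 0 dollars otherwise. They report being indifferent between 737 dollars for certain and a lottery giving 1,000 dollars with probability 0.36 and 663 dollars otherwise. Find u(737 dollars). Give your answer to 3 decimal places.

0.872

First, u(663 dollars) = 0.80·u(1,000 dollars) + 0.20·u(0 dollars) = 0.80.
Then u(737 dollars) = 0.36·u(1,000 dollars) + 0.64·u(663 dollars) = 0.36·1.00 + 0.64·0.80 = 0.8720.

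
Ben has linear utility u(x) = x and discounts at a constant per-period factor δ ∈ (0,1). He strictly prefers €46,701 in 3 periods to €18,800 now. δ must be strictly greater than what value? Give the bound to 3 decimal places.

δ > 0.738

The preference means 18800 < δ^3·46701.
Hence δ^3 > 18800/46701 = 0.40256, and x ↦ x^(1/3) is increasing on (0,∞).
δ > (18800/46701)^(1/3) ≈ 0.738.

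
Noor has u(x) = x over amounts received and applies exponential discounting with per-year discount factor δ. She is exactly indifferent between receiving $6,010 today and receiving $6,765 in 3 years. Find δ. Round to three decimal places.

The payoff in 3 years is discounted by δ^3, so u(6010) = δ^3·u(6765) and δ^3 = u(6010)/u(6765).
With u(x) = x: δ^3 = 6010/6765 = 0.88840.
Hence δ = (0.88840)^(1/3) = 0.96132.

δ ≈ 0.961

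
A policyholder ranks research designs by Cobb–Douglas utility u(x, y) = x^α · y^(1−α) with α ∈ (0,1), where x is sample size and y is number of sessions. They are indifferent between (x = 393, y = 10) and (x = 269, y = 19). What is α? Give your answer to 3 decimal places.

Indifference: 393^α · 10^(1−α) = 269^α · 19^(1−α).
(393/269)^α = (19/10)^(1−α); take logs: α·ln(393/269) = (1−α)·ln(19/10), i.e. α·0.379098 = (1−α)·0.641854.
Thus α·(1.020952) = 0.641854, so α = 0.641854/1.020952 ≈ 0.629.

α ≈ 0.629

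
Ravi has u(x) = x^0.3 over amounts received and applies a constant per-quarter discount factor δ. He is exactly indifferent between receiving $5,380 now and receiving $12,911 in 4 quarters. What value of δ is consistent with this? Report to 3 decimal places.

Equating discounted utilities: u(5380) = δ^4·u(12911) ⇒ δ^4 = u(5380)/u(12911).
With u(x) = x^0.3: δ^4 = 5380^0.3/12911^0.3 = (5380/12911)^0.3 = 0.76904.
Taking the 4th root: δ = 0.76904^(1/4) ≈ 0.936.

δ ≈ 0.936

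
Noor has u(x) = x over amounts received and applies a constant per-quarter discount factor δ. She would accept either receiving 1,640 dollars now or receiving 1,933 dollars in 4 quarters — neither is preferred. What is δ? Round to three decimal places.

Indifference means u(1640) = δ^4 · u(1933), so δ^4 = u(1640)/u(1933).
With u(x) = x: δ^4 = 1640/1933 = 0.84842.
Hence δ = (0.84842)^(1/4) = 0.95974.

δ ≈ 0.960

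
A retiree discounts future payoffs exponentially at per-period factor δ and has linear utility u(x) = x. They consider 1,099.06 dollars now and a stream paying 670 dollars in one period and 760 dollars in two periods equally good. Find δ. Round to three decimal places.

δ ≈ 0.840

Present value of the stream is 670·δ + 760·δ². Indifference gives 670δ + 760δ² = 1099.06.
That is, 760δ² + 670δ − 1099.06 = 0, a quadratic in δ.
By the quadratic formula (taking the positive root), δ = (−670 + √3790042.40) / 1520 ≈ 0.840.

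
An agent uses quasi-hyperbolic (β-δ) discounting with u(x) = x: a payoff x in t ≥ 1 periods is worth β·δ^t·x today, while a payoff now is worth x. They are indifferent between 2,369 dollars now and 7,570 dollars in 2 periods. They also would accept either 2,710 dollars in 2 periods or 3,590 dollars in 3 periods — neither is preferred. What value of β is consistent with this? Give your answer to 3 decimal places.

β ≈ 0.549

The second indifference involves only future payoffs, so β cancels: β·δ^2·2710 = β·δ^3·3590, giving δ = 2710/3590 = 0.75487.
The first indifference: 2369 = β·δ^2·7570, so β = 2369/(δ^2·7570) = 2369/(0.56984·7570) ≈ 0.549.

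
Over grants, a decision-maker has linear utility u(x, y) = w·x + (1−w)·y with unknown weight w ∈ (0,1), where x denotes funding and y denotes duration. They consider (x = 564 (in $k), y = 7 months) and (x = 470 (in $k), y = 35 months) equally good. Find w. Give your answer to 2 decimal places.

u(564,7) = u(470,35) means w·564 + (1−w)·7 = w·470 + (1−w)·35.
Rearranging, 94·w − 28·(1−w) = 0.
The marginal rate of substitution is 28/94, so w = 28/(94+28) = 0.23.

w = 0.23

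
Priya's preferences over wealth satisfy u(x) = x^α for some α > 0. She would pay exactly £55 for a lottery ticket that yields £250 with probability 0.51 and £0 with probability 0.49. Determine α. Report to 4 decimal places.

The lottery's expected utility is 0.51·u(250) + 0.49·u(0) = 0.51·250^α (since u(0) = 0 for α > 0).
Equating: 55^α = 0.51·250^α, i.e. 0.2200^α = 0.51.
Take logs: α = ln 0.51 / ln(55/250) ≈ 0.444708.

α ≈ 0.4447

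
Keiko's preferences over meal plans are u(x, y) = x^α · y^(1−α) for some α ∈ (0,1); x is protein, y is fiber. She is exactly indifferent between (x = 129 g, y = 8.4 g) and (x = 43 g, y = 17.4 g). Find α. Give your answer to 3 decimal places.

Indifference: 129^α · 8.4^(1−α) = 43^α · 17.4^(1−α).
(129/43)^α = (17.4/8.4)^(1−α); take logs: α·ln(129/43) = (1−α)·ln(17.4/8.4), i.e. α·1.098612 = (1−α)·0.728239.
With A = 1.098612 and B = 0.728239: α·A = (1−α)·B, so α = B/(A+B) = 0.728239/1.826851 ≈ 0.399.

α ≈ 0.399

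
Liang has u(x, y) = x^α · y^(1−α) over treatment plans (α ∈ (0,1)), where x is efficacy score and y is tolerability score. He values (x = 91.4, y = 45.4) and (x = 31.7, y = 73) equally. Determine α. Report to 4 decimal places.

α ≈ 0.3096

The Cobb–Douglas utilities coincide, so 91.4^α·45.4^(1−α) = 31.7^α·73^(1−α).
Taking logs: α·ln 91.4 + (1−α)·ln 45.4 = α·ln 31.7 + (1−α)·ln 73, i.e. α·1.0589288 = (1−α)·0.4749473.
So α/(1−α) = (0.4749473)/(1.0589288) = 0.4485167, and α = 0.4485167/1.4485167 ≈ 0.3096.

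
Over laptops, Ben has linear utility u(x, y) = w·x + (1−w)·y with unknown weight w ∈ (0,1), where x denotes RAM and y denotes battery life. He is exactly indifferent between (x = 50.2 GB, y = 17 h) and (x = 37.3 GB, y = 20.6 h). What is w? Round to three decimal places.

w = 0.218

Indifference: w·50.2 + (1−w)·17 = w·37.3 + (1−w)·20.6.
w·(50.2−37.3) = (1−w)·(20.6−17), i.e. w·12.9 = (1−w)·3.6.
Hence w = 3.6/(12.9+3.6) = 3.6/16.5 = 0.218.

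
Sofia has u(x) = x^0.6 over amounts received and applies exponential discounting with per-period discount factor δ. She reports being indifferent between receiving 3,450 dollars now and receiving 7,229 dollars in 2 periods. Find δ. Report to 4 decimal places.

Indifference means u(3450) = δ^2 · u(7229), so δ^2 = u(3450)/u(7229).
With u(x) = x^0.6: δ^2 = 3450^0.6/7229^0.6 = (3450/7229)^0.6 = 0.64157.
Taking the square root: δ = 0.64157^(1/2) ≈ 0.8010.

δ ≈ 0.8010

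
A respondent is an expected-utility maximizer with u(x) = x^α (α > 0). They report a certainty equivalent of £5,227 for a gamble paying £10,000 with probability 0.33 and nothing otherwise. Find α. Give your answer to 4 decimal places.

EU(lottery) = 0.33·10000^α + 0.67·0 = 0.33·10000^α.
Indifference: 5227^α = 0.33·10000^α, so (5227/10000)^α = 0.33.
Take logs: α = ln 0.33 / ln(5227/10000) ≈ 1.708928.

α ≈ 1.7089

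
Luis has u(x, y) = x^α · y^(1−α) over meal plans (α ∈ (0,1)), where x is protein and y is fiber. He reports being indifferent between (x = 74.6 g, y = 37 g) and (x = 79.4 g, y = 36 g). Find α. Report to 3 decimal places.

α ≈ 0.305

Set the two utilities equal: 74.6^α·37^(1−α) = 79.4^α·36^(1−α).
Taking logs: α·ln 74.6 + (1−α)·ln 37 = α·ln 79.4 + (1−α)·ln 36, i.e. α·-0.062358 = (1−α)·-0.027399.
With A = -0.062358 and B = -0.027399: α·A = (1−α)·B, so α = B/(A+B) = -0.027399/-0.089757 ≈ 0.305.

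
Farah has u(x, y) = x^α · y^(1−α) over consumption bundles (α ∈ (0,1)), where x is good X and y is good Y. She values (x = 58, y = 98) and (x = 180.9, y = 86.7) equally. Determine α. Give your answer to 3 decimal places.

The Cobb–Douglas utilities coincide, so 58^α·98^(1−α) = 180.9^α·86.7^(1−α).
Taking logs: α·ln 58 + (1−α)·ln 98 = α·ln 180.9 + (1−α)·ln 86.7, i.e. α·-1.137501 = (1−α)·-0.122514.
With A = -1.137501 and B = -0.122514: α·A = (1−α)·B, so α = B/(A+B) = -0.122514/-1.260015 ≈ 0.097.

α ≈ 0.097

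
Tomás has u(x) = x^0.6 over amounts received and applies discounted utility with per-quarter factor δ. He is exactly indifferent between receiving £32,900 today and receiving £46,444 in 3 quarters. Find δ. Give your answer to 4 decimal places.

Equating discounted utilities: u(32900) = δ^3·u(46444) ⇒ δ^3 = u(32900)/u(46444).
Since u(x) = x^0.6, δ^3 = (32900/46444)^0.6 = 0.70838^0.6 = 0.81313.
So δ = 0.81313^(1/3) ≈ 0.9334.

δ ≈ 0.9334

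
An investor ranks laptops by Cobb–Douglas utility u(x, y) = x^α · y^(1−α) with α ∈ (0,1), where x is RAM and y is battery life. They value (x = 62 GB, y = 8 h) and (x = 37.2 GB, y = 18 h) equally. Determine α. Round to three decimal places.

The Cobb–Douglas utilities coincide, so 62^α·8^(1−α) = 37.2^α·18^(1−α).
Taking logs: α·ln 62 + (1−α)·ln 8 = α·ln 37.2 + (1−α)·ln 18, i.e. α·0.510826 = (1−α)·0.810930.
With A = 0.510826 and B = 0.810930: α·A = (1−α)·B, so α = B/(A+B) = 0.810930/1.321756 ≈ 0.614.

α ≈ 0.614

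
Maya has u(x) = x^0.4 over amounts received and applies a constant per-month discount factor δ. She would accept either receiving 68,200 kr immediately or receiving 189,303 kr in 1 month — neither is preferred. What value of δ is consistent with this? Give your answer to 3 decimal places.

The payoff in 1 month is discounted by δ, so u(68200) = δ·u(189303) and δ = u(68200)/u(189303).
Since u(x) = x^0.4, δ = (68200/189303)^0.4 = 0.36027^0.4 = 0.66474.

δ ≈ 0.665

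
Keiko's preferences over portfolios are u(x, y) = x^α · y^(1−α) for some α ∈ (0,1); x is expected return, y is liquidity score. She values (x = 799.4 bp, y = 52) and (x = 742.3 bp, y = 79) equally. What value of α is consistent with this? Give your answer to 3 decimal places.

α ≈ 0.849

The Cobb–Douglas utilities coincide, so 799.4^α·52^(1−α) = 742.3^α·79^(1−α).
Rearrange to (799.4/742.3)^α = (79/52)^(1−α) and take logs: α·0.074108 = (1−α)·0.418204.
So α/(1−α) = (0.418204)/(0.074108) = 5.643169, and α = 5.643169/6.643169 ≈ 0.849.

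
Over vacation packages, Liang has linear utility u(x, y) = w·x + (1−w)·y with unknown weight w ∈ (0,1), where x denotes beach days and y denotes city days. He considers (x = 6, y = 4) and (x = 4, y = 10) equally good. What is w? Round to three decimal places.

Equating utilities: w·6 + (1−w)·4 = w·4 + (1−w)·10.
Rearranging, 2·w − 6·(1−w) = 0.
So w/(1−w) = 6/2 = 3.0000, giving w = 6/(2+6) = 0.750.

w = 0.750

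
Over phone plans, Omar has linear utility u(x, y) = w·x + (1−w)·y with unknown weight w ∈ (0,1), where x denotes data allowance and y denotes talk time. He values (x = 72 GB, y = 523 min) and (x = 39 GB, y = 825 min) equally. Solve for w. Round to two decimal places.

w = 0.90

Indifference: w·72 + (1−w)·523 = w·39 + (1−w)·825.
w·(72−39) = (1−w)·(825−523), i.e. w·33 = (1−w)·302.
Hence w = 302/(33+302) = 302/335 = 0.90.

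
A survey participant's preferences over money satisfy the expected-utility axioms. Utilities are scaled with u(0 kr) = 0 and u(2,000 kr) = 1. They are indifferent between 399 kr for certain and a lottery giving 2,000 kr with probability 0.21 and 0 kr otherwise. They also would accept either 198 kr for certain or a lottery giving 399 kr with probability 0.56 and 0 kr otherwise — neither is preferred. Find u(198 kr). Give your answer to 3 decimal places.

The first gamble pins u(399 kr): it must equal 0.21·1 + 0.79·0 = 0.21.
Then u(198 kr) = 0.56·u(399 kr) + 0.44·u(0 kr) = 0.56·0.21 + 0.44·0.00 = 0.1176.

0.118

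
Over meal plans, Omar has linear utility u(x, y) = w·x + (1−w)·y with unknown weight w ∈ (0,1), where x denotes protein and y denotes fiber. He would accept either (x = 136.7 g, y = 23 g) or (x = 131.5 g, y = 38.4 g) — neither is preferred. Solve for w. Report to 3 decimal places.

u(136.7,23) = u(131.5,38.4) means w·136.7 + (1−w)·23 = w·131.5 + (1−w)·38.4.
Rearranging, 5.2·w − 15.4·(1−w) = 0.
So w/(1−w) = 15.4/5.2 = 2.9615, giving w = 15.4/(5.2+15.4) = 0.748.

w = 0.748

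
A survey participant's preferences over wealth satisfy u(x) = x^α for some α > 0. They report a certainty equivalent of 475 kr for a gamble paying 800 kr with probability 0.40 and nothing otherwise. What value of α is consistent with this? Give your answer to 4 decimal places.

The lottery's expected utility is 0.40·u(800) + 0.60·u(0) = 0.40·800^α (since u(0) = 0 for α > 0).
Indifference: 475^α = 0.40·800^α, so (475/800)^α = 0.40.
Take logs: α = ln 0.40 / ln(475/800) ≈ 1.757714.

α ≈ 1.7577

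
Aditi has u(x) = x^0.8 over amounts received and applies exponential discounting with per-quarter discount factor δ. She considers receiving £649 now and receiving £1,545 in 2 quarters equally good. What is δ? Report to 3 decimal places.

The payoff in 2 quarters is discounted by δ^2, so u(649) = δ^2·u(1545) and δ^2 = u(649)/u(1545).
With u(x) = x^0.8: δ^2 = 649^0.8/1545^0.8 = (649/1545)^0.8 = 0.49964.
Taking the square root: δ = 0.49964^(1/2) ≈ 0.707.

δ ≈ 0.707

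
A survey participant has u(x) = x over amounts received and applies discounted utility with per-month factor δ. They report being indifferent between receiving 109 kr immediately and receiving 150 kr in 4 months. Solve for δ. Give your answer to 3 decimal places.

Indifference means u(109) = δ^4 · u(150), so δ^4 = u(109)/u(150).
With u(x) = x: δ^4 = 109/150 = 0.72667.
Taking the 4th root: δ = 0.72667^(1/4) ≈ 0.923.

δ ≈ 0.923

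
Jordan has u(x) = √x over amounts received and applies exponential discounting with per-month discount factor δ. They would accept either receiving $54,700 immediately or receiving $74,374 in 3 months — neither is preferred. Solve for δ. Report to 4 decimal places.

δ ≈ 0.9501

The payoff in 3 months is discounted by δ^3, so u(54700) = δ^3·u(74374) and δ^3 = u(54700)/u(74374).
With u(x) = √x: δ^3 = √54700/√74374 = √(54700/74374) = 0.85760.
Taking the cube root: δ = 0.85760^(1/3) ≈ 0.9501.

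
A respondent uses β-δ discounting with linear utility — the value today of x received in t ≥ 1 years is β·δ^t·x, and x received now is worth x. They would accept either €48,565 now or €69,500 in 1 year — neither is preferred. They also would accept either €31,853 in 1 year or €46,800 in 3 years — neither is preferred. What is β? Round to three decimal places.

Both payoffs in the second observation are in the future, so β drops out: δ^1·31853 = δ^3·46800 ⇒ δ^2 = 31853/46800 = 0.68062, so δ = 0.82500.
The first indifference: 48565 = β·δ·69500, so β = 48565/(δ·69500) = 48565/(0.82500·69500) ≈ 0.847.

β ≈ 0.847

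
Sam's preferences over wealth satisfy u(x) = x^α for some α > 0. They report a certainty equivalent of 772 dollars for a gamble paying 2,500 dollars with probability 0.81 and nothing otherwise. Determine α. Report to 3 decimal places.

α ≈ 0.179

Since u(0) = 0, the lottery's EU is 0.81·2500^α.
Indifference: 772^α = 0.81·2500^α, so (772/2500)^α = 0.81.
Taking logs: α·ln(772/2500) = ln(0.81), so α = -0.210721 / -1.175061 ≈ 0.179.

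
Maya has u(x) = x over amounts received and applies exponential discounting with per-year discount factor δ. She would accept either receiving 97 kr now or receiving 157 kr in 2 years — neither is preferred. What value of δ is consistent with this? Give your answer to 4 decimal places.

The payoff in 2 years is discounted by δ^2, so u(97) = δ^2·u(157) and δ^2 = u(97)/u(157).
With u(x) = x: δ^2 = 97/157 = 0.61783.
So δ = 0.61783^(1/2) ≈ 0.7860.

δ ≈ 0.7860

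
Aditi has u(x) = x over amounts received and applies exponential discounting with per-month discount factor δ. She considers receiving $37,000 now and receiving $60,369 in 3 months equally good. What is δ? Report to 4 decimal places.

The payoff in 3 months is discounted by δ^3, so u(37000) = δ^3·u(60369) and δ^3 = u(37000)/u(60369).
With u(x) = x: δ^3 = 37000/60369 = 0.61290.
So δ = 0.61290^(1/3) ≈ 0.8494.

δ ≈ 0.8494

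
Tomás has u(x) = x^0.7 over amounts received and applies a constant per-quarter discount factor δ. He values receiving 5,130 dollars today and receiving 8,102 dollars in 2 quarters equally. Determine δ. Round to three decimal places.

Indifference means u(5130) = δ^2 · u(8102), so δ^2 = u(5130)/u(8102).
Since u(x) = x^0.7, δ^2 = (5130/8102)^0.7 = 0.63318^0.7 = 0.72622.
Hence δ = (0.72622)^(1/2) = 0.85218.

δ ≈ 0.852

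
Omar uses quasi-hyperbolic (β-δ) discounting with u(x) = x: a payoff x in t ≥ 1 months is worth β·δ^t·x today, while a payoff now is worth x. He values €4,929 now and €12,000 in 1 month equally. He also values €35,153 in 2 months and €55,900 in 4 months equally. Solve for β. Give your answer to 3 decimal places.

Both payoffs in the second observation are in the future, so β drops out: δ^2·35153 = δ^4·55900 ⇒ δ^2 = 35153/55900 = 0.62886, so δ = 0.79300.
Now use the now-vs-future pair: 4929 = β·δ·12000 gives β = 4929/(0.79300·12000) ≈ 0.518.

β ≈ 0.518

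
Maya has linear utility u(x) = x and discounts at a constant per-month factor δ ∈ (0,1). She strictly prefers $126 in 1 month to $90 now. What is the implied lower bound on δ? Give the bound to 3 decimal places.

δ > 0.714

Under u(x) = x this choice says 90 < δ·126.
Dividing through by 126 gives δ > 0.71429.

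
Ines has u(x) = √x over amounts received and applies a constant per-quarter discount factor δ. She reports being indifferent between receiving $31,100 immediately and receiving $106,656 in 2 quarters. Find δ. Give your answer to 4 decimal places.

Equating discounted utilities: u(31100) = δ^2·u(106656) ⇒ δ^2 = u(31100)/u(106656).
Since u(x) = √x, δ^2 = √(31100/106656) = 0.53999.
So δ = 0.53999^(1/2) ≈ 0.7348.

δ ≈ 0.7348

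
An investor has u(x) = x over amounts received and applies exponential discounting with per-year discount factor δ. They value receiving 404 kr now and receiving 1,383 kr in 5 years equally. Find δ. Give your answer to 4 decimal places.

The payoff in 5 years is discounted by δ^5, so u(404) = δ^5·u(1383) and δ^5 = u(404)/u(1383).
With u(x) = x: δ^5 = 404/1383 = 0.29212.
Taking the 5th root: δ = 0.29212^(1/5) ≈ 0.7818.

δ ≈ 0.7818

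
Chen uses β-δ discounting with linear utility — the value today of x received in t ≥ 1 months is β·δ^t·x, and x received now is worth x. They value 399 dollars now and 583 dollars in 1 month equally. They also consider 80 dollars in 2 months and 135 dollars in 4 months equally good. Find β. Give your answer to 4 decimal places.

β ≈ 0.8891

The second indifference involves only future payoffs, so β cancels: β·δ^2·80 = β·δ^4·135, giving δ^2 = 80/135 = 0.59259, so δ = 0.76980.
Now use the now-vs-future pair: 399 = β·δ·583 gives β = 399/(0.76980·583) ≈ 0.8891.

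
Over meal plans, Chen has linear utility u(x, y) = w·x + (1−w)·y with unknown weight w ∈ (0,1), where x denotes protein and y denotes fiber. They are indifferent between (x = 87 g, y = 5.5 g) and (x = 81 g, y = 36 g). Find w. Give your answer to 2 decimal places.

u(87,5.5) = u(81,36) means w·87 + (1−w)·5.5 = w·81 + (1−w)·36.
Rearranging, 6·w − 30.5·(1−w) = 0.
So w/(1−w) = 30.5/6 = 5.0833, giving w = 30.5/(6+30.5) = 0.84.

w = 0.84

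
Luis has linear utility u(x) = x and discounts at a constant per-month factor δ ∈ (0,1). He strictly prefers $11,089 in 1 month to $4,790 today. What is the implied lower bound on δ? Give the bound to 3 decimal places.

δ > 0.432

Comparing present values: 4790 < δ·11089.
Dividing through by 11089 gives δ > 0.43196.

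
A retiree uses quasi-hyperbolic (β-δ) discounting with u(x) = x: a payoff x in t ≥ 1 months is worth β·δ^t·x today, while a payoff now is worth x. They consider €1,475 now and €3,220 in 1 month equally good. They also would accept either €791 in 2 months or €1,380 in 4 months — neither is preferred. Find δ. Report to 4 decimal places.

δ ≈ 0.7571

The second indifference involves only future payoffs, so β cancels: β·δ^2·791 = β·δ^4·1380, giving δ^2 = 791/1380 = 0.57319, so δ = 0.75709.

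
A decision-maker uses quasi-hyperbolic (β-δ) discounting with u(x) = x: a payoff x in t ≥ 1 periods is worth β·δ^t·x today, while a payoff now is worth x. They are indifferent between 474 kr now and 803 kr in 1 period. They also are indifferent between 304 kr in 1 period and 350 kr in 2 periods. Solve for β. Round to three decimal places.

The second indifference involves only future payoffs, so β cancels: β·δ^1·304 = β·δ^2·350, giving δ = 304/350 = 0.86857.
The first indifference: 474 = β·δ·803, so β = 474/(δ·803) = 474/(0.86857·803) ≈ 0.680.

β ≈ 0.680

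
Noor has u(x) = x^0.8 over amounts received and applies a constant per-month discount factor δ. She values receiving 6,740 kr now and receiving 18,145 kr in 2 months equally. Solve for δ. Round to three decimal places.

δ ≈ 0.673

Indifference means u(6740) = δ^2 · u(18145), so δ^2 = u(6740)/u(18145).
Since u(x) = x^0.8, δ^2 = (6740/18145)^0.8 = 0.37145^0.8 = 0.45282.
Hence δ = (0.45282)^(1/2) = 0.67292.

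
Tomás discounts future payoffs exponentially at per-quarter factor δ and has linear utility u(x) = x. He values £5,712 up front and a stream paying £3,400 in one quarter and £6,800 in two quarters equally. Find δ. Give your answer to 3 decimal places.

δ ≈ 0.700

Equating present values: 5712 = 3400δ + 6800δ².
Rearranged: 6800δ² + 3400δ − 5712 = 0.
By the quadratic formula (taking the positive root), δ = (−3400 + √166926400.00) / 13600 ≈ 0.700.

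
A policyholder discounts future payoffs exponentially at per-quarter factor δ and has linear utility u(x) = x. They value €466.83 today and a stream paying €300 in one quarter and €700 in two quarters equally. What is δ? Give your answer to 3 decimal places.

δ ≈ 0.630

Present value of the stream is 300·δ + 700·δ². Indifference gives 300δ + 700δ² = 466.83.
So 700δ² + 300δ − 466.83 = 0.
δ = (−300 + √(300² + 4·700·466.83)) / (2·700) = (−300 + √1397124.00) / 1400 ≈ 0.630.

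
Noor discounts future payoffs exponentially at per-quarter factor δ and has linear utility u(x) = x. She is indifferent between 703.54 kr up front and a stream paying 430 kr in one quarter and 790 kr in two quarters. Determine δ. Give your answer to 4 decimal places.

Equating present values: 703.54 = 430δ + 790δ².
Rearranged: 790δ² + 430δ − 703.54 = 0.
δ = (−430 + √(430² + 4·790·703.54)) / (2·790) = (−430 + √2408086.40) / 1580 ≈ 0.7100.

δ ≈ 0.7100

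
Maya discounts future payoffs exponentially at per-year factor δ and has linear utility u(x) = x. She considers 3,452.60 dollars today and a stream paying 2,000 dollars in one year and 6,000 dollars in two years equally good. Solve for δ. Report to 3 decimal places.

δ ≈ 0.610

The stream is worth 2000δ + 6000δ² today, so 2000δ + 6000δ² = 3452.60.
Rearranged: 6000δ² + 2000δ − 3452.60 = 0.
By the quadratic formula (taking the positive root), δ = (−2000 + √86862400.00) / 12000 ≈ 0.610.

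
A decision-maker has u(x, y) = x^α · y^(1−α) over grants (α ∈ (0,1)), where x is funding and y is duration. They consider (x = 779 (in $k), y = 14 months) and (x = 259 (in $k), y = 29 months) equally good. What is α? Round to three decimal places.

Set the two utilities equal: 779^α·14^(1−α) = 259^α·29^(1−α).
Taking logs: α·ln 779 + (1−α)·ln 14 = α·ln 259 + (1−α)·ln 29, i.e. α·1.101183 = (1−α)·0.728239.
So α/(1−α) = (0.728239)/(1.101183) = 0.661324, and α = 0.661324/1.661324 ≈ 0.398.

α ≈ 0.398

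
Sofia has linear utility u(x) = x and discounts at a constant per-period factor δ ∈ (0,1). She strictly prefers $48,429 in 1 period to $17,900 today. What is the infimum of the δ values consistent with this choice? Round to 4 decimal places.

δ > 0.3696

The preference means 17900 < δ·48429.
Dividing through by 48429 gives δ > 0.36961.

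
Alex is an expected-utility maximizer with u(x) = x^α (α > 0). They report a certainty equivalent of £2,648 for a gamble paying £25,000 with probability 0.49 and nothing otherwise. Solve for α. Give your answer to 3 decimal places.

α ≈ 0.318

Since u(0) = 0, the lottery's EU is 0.49·25000^α.
Indifference: 2648^α = 0.49·25000^α, so (2648/25000)^α = 0.49.
Take logs: α = ln 0.49 / ln(2648/25000) ≈ 0.31774.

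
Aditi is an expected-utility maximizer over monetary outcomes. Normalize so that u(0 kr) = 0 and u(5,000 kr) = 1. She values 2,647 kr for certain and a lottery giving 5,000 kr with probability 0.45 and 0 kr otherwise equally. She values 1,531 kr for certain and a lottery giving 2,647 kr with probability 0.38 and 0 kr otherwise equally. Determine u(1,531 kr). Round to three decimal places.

The first gamble pins u(2,647 kr): it must equal 0.45·1 + 0.55·0 = 0.45.
Then u(1,531 kr) = 0.38·u(2,647 kr) + 0.62·u(0 kr) = 0.38·0.45 + 0.62·0.00 = 0.1710.

0.171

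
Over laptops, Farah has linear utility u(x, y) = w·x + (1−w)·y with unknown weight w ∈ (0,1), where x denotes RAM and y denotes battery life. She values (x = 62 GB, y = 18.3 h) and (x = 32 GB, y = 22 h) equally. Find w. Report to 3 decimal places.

w = 0.110

u(62,18.3) = u(32,22) means w·62 + (1−w)·18.3 = w·32 + (1−w)·22.
w·(62−32) = (1−w)·(22−18.3), i.e. w·30 = (1−w)·3.7.
The marginal rate of substitution is 3.7/30, so w = 3.7/(30+3.7) = 0.110.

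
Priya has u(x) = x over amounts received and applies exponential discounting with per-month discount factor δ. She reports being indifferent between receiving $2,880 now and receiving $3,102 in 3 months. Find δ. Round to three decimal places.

δ ≈ 0.976

Indifference means u(2880) = δ^3 · u(3102), so δ^3 = u(2880)/u(3102).
With u(x) = x: δ^3 = 2880/3102 = 0.92843.
Taking the cube root: δ = 0.92843^(1/3) ≈ 0.976.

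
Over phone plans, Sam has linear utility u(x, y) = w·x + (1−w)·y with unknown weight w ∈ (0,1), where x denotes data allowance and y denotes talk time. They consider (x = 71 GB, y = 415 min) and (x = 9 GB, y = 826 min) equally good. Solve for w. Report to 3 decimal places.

Indifference: w·71 + (1−w)·415 = w·9 + (1−w)·826.
Rearranging, 62·w − 411·(1−w) = 0.
Hence w = 411/(62+411) = 411/473 = 0.869.

w = 0.869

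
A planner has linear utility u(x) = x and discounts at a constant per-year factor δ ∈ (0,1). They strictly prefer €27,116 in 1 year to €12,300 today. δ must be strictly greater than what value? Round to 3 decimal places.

Comparing present values: 12300 < δ·27116.
So δ > 12300/27116 = 0.45361.

δ > 0.454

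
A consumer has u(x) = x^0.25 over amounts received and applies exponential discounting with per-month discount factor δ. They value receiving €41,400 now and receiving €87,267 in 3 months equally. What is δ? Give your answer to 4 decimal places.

Equating discounted utilities: u(41400) = δ^3·u(87267) ⇒ δ^3 = u(41400)/u(87267).
With u(x) = x^0.25: δ^3 = 41400^0.25/87267^0.25 = (41400/87267)^0.25 = 0.82992.
So δ = 0.82992^(1/3) ≈ 0.9398.

δ ≈ 0.9398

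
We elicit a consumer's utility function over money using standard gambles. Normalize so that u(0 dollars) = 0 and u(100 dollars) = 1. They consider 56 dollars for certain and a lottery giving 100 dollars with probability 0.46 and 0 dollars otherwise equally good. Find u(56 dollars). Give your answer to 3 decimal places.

0.460

By the standard-gamble method, u(56 dollars) is just the indifference probability on the best outcome: 0.46.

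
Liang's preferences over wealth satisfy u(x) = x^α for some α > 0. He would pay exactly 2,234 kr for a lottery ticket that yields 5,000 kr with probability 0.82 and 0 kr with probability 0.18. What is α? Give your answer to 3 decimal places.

α ≈ 0.246

EU(lottery) = 0.82·5000^α + 0.18·0 = 0.82·5000^α.
Indifference: 2234^α = 0.82·5000^α, so (2234/5000)^α = 0.82.
Take logs: α = ln 0.82 / ln(2234/5000) ≈ 0.24633.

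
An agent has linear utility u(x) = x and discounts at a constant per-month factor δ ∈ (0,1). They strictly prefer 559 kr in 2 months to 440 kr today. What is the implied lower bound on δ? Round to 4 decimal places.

δ > 0.8872

Under u(x) = x this choice says 440 < δ^2·559.
So δ^2 > 440/559 = 0.78712; taking the square root of both positive sides preserves the inequality.
δ > 0.78712^(1/2) = 0.8872.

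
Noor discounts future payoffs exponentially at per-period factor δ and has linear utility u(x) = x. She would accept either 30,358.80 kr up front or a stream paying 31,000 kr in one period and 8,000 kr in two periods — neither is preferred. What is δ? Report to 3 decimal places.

δ ≈ 0.810

Present value of the stream is 31000·δ + 8000·δ². Indifference gives 31000δ + 8000δ² = 30358.80.
Rearranged: 8000δ² + 31000δ − 30358.80 = 0.
By the quadratic formula (taking the positive root), δ = (−31000 + √1932481600.00) / 16000 ≈ 0.810.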